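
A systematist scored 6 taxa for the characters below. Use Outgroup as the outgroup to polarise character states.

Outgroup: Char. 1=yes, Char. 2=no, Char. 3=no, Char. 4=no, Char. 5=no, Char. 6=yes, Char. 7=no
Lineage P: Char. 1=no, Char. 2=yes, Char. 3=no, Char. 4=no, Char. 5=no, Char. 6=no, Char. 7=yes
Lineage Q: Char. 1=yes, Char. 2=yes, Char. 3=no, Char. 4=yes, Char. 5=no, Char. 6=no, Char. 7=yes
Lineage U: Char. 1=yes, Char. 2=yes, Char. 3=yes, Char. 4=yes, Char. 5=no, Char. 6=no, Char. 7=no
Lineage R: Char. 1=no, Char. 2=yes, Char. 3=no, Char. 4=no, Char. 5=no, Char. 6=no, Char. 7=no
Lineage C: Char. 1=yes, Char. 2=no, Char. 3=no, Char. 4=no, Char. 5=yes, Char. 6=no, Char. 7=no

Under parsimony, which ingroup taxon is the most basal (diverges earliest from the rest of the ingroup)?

Lineage C

Character polarity is set by the outgroup: the derived state is whichever differs from the outgroup's state, so for Char. 1, Char. 6 the derived state is 'no', and for the remaining characters it is 'yes'.
Only Lineage P and Lineage R show the derived state 'no' for Char. 1, supporting them as a clade.
Char. 2: derived state 'yes' in Lineage P, Lineage Q, Lineage R, and Lineage U only — synapomorphy for {Lineage P, Lineage Q, Lineage R, Lineage U}.
Char. 3 (derived state 'yes') is unique to Lineage U (autapomorphy; uninformative for grouping).
Char. 4 (derived state 'yes') is shared by Lineage Q and Lineage U — a synapomorphy uniting that clade.
Char. 5 (derived state 'yes') is unique to Lineage C (autapomorphy; uninformative for grouping).
All ingroup taxa share the derived state 'no' for Char. 6; it defines the ingroup but does not resolve relationships within it.
Char. 7 (state 'yes') occurs in Lineage P and Lineage Q but conflicts with the nesting implied by the other characters — most parsimoniously interpreted as homoplasy.
Most parsimonious ingroup topology: (((Lineage P,Lineage R),(Lineage Q,Lineage U)),Lineage C).
Lineage C is sister to the clade containing all other ingroup taxa, so it is the earliest-diverging (most basal) ingroup lineage.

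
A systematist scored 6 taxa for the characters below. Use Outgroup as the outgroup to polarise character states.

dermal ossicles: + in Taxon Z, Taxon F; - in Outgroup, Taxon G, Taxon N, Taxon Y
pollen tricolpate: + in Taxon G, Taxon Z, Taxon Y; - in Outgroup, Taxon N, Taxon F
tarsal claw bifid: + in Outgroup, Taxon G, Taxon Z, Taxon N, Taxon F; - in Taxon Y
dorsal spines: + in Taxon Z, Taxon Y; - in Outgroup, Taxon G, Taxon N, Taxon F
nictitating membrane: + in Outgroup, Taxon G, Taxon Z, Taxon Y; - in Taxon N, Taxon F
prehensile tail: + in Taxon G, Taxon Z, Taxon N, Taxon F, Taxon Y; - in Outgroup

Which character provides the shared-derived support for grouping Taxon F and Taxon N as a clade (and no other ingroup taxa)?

nictitating membrane

Character polarity is set by the outgroup: the derived state is whichever differs from the outgroup's state, so for tarsal claw bifid, nictitating membrane the derived state is '-', and for the remaining characters it is '+'.
dermal ossicles groups Taxon F and Taxon Z, which is incompatible with the clades supported by the remaining characters; treating it as convergent (homoplasy) costs fewer steps than any alternative tree.
Only Taxon G, Taxon Y, and Taxon Z show the derived state '+' for pollen tricolpate, supporting them as a clade.
tarsal claw bifid: derived state '-' in Taxon Y only — an autapomorphy, so it tells us nothing about relationships among taxa.
Only Taxon Y and Taxon Z show the derived state '+' for dorsal spines, supporting them as a clade.
nictitating membrane (derived state '-') is shared by Taxon F and Taxon N — a synapomorphy uniting that clade.
prehensile tail (derived state '+') is shared by all ingroup taxa — unites the whole ingroup.
Most parsimonious ingroup topology: ((Taxon G,(Taxon Z,Taxon Y)),(Taxon N,Taxon F)).
The clade {Taxon F, Taxon N} is supported by nictitating membrane: its derived state '-' occurs in exactly those taxa and in no other taxon (including the outgroup).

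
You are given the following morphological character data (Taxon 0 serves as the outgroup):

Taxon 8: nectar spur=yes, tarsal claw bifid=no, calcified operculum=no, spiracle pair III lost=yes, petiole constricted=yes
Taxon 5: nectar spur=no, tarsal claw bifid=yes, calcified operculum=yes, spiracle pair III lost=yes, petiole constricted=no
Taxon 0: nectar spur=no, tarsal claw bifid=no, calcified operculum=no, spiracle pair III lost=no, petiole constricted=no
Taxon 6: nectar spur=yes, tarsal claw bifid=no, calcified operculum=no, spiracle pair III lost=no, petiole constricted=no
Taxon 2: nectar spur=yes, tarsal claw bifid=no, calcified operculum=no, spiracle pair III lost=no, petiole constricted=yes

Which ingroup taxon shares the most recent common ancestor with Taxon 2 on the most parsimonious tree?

Taxon 8

The outgroup has state 'no' for every character, so 'yes' is the derived state throughout.
nectar spur: derived state 'yes' in Taxon 2, Taxon 6, and Taxon 8 only — synapomorphy for {Taxon 2, Taxon 6, Taxon 8}.
tarsal claw bifid: derived state 'yes' in Taxon 5 only — an autapomorphy, so it tells us nothing about relationships among taxa.
calcified operculum: derived state 'yes' in Taxon 5 only — an autapomorphy, so it tells us nothing about relationships among taxa.
spiracle pair III lost (state 'yes') occurs in Taxon 5 and Taxon 8 but conflicts with the nesting implied by the other characters — most parsimoniously interpreted as homoplasy.
petiole constricted: derived state 'yes' in Taxon 2 and Taxon 8 only — synapomorphy for {Taxon 2, Taxon 8}.
Most parsimonious ingroup topology: (((Taxon 8,Taxon 2),Taxon 6),Taxon 5).
Taxon 2 and Taxon 8 form a cherry on this tree, so they are sister taxa.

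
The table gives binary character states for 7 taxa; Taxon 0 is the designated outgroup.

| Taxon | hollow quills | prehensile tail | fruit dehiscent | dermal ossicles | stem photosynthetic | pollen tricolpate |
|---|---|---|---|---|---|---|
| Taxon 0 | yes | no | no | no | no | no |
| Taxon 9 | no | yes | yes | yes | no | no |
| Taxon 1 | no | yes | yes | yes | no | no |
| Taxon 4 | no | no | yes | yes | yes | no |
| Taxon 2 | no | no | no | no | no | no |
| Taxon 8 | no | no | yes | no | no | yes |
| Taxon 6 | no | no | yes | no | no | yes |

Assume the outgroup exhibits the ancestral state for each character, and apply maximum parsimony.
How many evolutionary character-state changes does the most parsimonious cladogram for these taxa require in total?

Character polarity is set by the outgroup: the derived state is whichever differs from the outgroup's state, so for hollow quills the derived state is 'no', and for the remaining characters it is 'yes'.
hollow quills (derived state 'no') is shared by all ingroup taxa — unites the whole ingroup.
prehensile tail: derived state 'yes' in Taxon 1 and Taxon 9 only — synapomorphy for {Taxon 1, Taxon 9}.
Only Taxon 1, Taxon 4, Taxon 6, Taxon 8, and Taxon 9 show the derived state 'yes' for fruit dehiscent, supporting them as a clade.
dermal ossicles (derived state 'yes') is shared by Taxon 1, Taxon 4, and Taxon 9 — a synapomorphy uniting that clade.
stem photosynthetic: derived state 'yes' in Taxon 4 only — an autapomorphy, so it tells us nothing about relationships among taxa.
pollen tricolpate: derived state 'yes' in Taxon 6 and Taxon 8 only — synapomorphy for {Taxon 6, Taxon 8}.
Most parsimonious ingroup topology: ((((Taxon 9,Taxon 1),Taxon 4),(Taxon 8,Taxon 6)),Taxon 2).
Changes per character on this tree: hollow quills: 1; prehensile tail: 1; fruit dehiscent: 1; dermal ossicles: 1; stem photosynthetic: 1; pollen tricolpate: 1.
Total = 6.

6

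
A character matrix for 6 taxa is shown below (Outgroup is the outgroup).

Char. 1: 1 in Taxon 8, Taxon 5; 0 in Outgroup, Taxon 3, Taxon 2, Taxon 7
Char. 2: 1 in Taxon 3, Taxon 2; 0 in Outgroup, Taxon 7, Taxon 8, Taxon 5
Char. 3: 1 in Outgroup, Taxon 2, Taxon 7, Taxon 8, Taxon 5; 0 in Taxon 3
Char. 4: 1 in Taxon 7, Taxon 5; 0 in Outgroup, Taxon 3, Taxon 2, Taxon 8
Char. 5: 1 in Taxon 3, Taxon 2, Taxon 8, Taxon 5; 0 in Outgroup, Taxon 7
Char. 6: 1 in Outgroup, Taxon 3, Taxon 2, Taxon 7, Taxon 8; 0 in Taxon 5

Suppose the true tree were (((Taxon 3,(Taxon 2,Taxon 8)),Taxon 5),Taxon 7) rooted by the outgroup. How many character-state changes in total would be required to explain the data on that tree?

9

Map each character onto (((Taxon 3,(Taxon 2,Taxon 8)),Taxon 5),Taxon 7) (rooted by Outgroup) and count the minimum state changes it requires (Fitch parsimony):
Char. 1: 2; Char. 2: 2; Char. 3: 1; Char. 4: 2; Char. 5: 1; Char. 6: 1.
Total tree length = 9.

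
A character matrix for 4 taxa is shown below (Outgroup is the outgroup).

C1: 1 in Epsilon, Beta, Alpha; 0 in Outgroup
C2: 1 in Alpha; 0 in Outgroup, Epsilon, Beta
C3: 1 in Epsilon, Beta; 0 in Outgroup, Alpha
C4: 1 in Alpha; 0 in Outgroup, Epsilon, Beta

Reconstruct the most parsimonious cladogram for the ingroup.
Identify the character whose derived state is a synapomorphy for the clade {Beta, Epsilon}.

C3

The outgroup has state '0' for every character, so '1' is the derived state throughout.
All ingroup taxa share the derived state '1' for C1; it defines the ingroup but does not resolve relationships within it.
C2: derived state '1' in Alpha only — an autapomorphy, so it tells us nothing about relationships among taxa.
C3 (derived state '1') is shared by Beta and Epsilon — a synapomorphy uniting that clade.
C4: derived state '1' in Alpha only — an autapomorphy, so it tells us nothing about relationships among taxa.
Most parsimonious ingroup topology: ((Epsilon,Beta),Alpha).
The clade {Beta, Epsilon} is supported by C3: its derived state '1' occurs in exactly those taxa and in no other taxon (including the outgroup).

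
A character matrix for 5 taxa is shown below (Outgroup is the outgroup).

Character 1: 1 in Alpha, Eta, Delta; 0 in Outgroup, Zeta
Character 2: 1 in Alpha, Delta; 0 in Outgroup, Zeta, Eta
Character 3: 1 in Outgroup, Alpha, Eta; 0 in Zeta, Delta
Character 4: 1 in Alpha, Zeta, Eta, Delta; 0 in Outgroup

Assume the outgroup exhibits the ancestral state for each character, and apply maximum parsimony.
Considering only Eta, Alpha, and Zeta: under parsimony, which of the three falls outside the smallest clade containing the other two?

Character polarity is set by the outgroup: the derived state is whichever differs from the outgroup's state, so for Character 3 the derived state is '0', and for the remaining characters it is '1'.
Only Alpha, Delta, and Eta show the derived state '1' for Character 1, supporting them as a clade.
Character 2: derived state '1' in Alpha and Delta only — synapomorphy for {Alpha, Delta}.
Character 3 groups Delta and Zeta, which is incompatible with the clades supported by the remaining characters; treating it as convergent (homoplasy) costs fewer steps than any alternative tree.
Character 4 (derived state '1') is shared by all ingroup taxa — unites the whole ingroup.
Most parsimonious ingroup topology: (((Alpha,Delta),Eta),Zeta).
Eta and Alpha share a more recent common ancestor with each other than either does with Zeta, so Zeta is the least closely related of the three.

Zeta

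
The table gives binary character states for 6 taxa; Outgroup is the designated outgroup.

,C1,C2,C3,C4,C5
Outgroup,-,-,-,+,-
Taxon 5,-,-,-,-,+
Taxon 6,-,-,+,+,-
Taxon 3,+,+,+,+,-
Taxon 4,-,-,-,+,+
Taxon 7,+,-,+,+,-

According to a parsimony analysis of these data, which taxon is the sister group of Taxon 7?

Character polarity is set by the outgroup: the derived state is whichever differs from the outgroup's state, so for C4 the derived state is '-', and for the remaining characters it is '+'.
C1 (derived state '+') is shared by Taxon 3 and Taxon 7 — a synapomorphy uniting that clade.
C2 (derived state '+') is unique to Taxon 3 (autapomorphy; uninformative for grouping).
C3: derived state '+' in Taxon 3, Taxon 6, and Taxon 7 only — synapomorphy for {Taxon 3, Taxon 6, Taxon 7}.
C4: derived state '-' in Taxon 5 only — an autapomorphy, so it tells us nothing about relationships among taxa.
C5 (derived state '+') is shared by Taxon 4 and Taxon 5 — a synapomorphy uniting that clade.
Most parsimonious ingroup topology: (((Taxon 7,Taxon 3),Taxon 6),(Taxon 4,Taxon 5)).
Taxon 7 and Taxon 3 form a cherry on this tree, so they are sister taxa.

Taxon 3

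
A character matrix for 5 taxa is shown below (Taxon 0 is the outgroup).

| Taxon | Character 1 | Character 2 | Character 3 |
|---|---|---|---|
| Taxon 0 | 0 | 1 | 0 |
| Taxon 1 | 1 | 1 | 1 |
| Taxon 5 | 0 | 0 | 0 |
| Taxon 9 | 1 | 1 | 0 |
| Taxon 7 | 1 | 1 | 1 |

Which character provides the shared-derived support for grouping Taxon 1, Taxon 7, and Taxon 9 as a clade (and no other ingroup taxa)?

Character polarity is set by the outgroup: the derived state is whichever differs from the outgroup's state, so for Character 2 the derived state is '0', and for the remaining characters it is '1'.
Only Taxon 1, Taxon 7, and Taxon 9 show the derived state '1' for Character 1, supporting them as a clade.
Character 2 (derived state '0') is unique to Taxon 5 (autapomorphy; uninformative for grouping).
Only Taxon 1 and Taxon 7 show the derived state '1' for Character 3, supporting them as a clade.
Most parsimonious ingroup topology: (((Taxon 1,Taxon 7),Taxon 9),Taxon 5).
The clade {Taxon 1, Taxon 7, Taxon 9} is supported by Character 1: its derived state '1' occurs in exactly those taxa and in no other taxon (including the outgroup).

Character 1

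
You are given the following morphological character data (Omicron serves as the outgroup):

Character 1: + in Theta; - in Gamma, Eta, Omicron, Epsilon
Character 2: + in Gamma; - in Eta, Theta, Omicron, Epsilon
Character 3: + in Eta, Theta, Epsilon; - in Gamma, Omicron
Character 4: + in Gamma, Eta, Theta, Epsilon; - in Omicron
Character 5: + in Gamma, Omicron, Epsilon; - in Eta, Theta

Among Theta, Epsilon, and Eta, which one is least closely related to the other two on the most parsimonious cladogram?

Epsilon

Character polarity is set by the outgroup: the derived state is whichever differs from the outgroup's state, so for Character 5 the derived state is '-', and for the remaining characters it is '+'.
Character 1: derived state '+' in Theta only — an autapomorphy, so it tells us nothing about relationships among taxa.
Character 2 (derived state '+') is unique to Gamma (autapomorphy; uninformative for grouping).
Character 3: derived state '+' in Epsilon, Eta, and Theta only — synapomorphy for {Epsilon, Eta, Theta}.
All ingroup taxa share the derived state '+' for Character 4; it defines the ingroup but does not resolve relationships within it.
Only Eta and Theta show the derived state '-' for Character 5, supporting them as a clade.
Most parsimonious ingroup topology: (((Theta,Eta),Epsilon),Gamma).
Eta and Theta share a more recent common ancestor with each other than either does with Epsilon, so Epsilon is the least closely related of the three.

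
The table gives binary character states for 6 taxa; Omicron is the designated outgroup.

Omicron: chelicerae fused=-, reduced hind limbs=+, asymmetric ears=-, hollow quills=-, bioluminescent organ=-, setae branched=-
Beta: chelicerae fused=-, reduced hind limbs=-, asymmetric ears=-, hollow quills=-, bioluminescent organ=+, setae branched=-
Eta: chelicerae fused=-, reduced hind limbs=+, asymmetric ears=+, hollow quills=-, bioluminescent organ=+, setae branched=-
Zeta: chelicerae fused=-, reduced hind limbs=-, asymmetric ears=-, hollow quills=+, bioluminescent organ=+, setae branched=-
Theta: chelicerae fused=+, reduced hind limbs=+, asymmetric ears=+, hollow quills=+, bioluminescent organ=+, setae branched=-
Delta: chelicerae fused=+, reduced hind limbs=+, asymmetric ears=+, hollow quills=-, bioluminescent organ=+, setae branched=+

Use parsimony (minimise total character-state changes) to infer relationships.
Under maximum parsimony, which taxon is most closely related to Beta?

Character polarity is set by the outgroup: the derived state is whichever differs from the outgroup's state, so for reduced hind limbs the derived state is '-', and for the remaining characters it is '+'.
chelicerae fused (derived state '+') is shared by Delta and Theta — a synapomorphy uniting that clade.
Only Beta and Zeta show the derived state '-' for reduced hind limbs, supporting them as a clade.
asymmetric ears (derived state '+') is shared by Delta, Eta, and Theta — a synapomorphy uniting that clade.
hollow quills (state '+') occurs in Theta and Zeta but conflicts with the nesting implied by the other characters — most parsimoniously interpreted as homoplasy.
bioluminescent organ (derived state '+') is shared by all ingroup taxa — unites the whole ingroup.
setae branched (derived state '+') is unique to Delta (autapomorphy; uninformative for grouping).
Most parsimonious ingroup topology: ((Beta,Zeta),(Eta,(Theta,Delta))).
Beta and Zeta form a cherry on this tree, so they are sister taxa.

Zeta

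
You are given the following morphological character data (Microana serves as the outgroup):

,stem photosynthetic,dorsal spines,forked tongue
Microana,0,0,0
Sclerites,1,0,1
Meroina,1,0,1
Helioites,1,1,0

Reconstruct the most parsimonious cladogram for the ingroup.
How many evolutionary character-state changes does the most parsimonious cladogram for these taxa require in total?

3

The outgroup has state '0' for every character, so '1' is the derived state throughout.
stem photosynthetic (derived state '1') is shared by all ingroup taxa — unites the whole ingroup.
dorsal spines (derived state '1') is unique to Helioites (autapomorphy; uninformative for grouping).
Only Meroina and Sclerites show the derived state '1' for forked tongue, supporting them as a clade.
Most parsimonious ingroup topology: ((Sclerites,Meroina),Helioites).
Changes per character on this tree: stem photosynthetic: 1; dorsal spines: 1; forked tongue: 1.
Total = 3.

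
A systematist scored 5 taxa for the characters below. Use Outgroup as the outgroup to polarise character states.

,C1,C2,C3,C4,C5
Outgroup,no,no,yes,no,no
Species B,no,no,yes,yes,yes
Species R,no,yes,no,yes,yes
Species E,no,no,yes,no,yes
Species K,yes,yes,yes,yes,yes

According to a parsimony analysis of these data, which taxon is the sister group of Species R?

Species K

Character polarity is set by the outgroup: the derived state is whichever differs from the outgroup's state, so for C3 the derived state is 'no', and for the remaining characters it is 'yes'.
C1 (derived state 'yes') is unique to Species K (autapomorphy; uninformative for grouping).
C2: derived state 'yes' in Species K and Species R only — synapomorphy for {Species K, Species R}.
C3: derived state 'no' in Species R only — an autapomorphy, so it tells us nothing about relationships among taxa.
C4 (derived state 'yes') is shared by Species B, Species K, and Species R — a synapomorphy uniting that clade.
All ingroup taxa share the derived state 'yes' for C5; it defines the ingroup but does not resolve relationships within it.
Most parsimonious ingroup topology: ((Species B,(Species R,Species K)),Species E).
Species R and Species K form a cherry on this tree, so they are sister taxa.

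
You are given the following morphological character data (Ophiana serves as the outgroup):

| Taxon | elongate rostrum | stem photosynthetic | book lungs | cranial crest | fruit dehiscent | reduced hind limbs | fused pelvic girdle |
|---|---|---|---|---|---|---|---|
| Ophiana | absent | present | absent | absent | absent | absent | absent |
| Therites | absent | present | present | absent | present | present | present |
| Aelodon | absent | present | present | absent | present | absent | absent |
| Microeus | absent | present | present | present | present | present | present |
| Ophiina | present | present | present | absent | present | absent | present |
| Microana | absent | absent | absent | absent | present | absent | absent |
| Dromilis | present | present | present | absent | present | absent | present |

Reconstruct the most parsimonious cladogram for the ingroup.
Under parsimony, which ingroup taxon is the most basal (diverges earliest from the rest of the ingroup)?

Microana

Character polarity is set by the outgroup: the derived state is whichever differs from the outgroup's state, so for stem photosynthetic the derived state is 'absent', and for the remaining characters it is 'present'.
Only Dromilis and Ophiina show the derived state 'present' for elongate rostrum, supporting them as a clade.
stem photosynthetic: derived state 'absent' in Microana only — an autapomorphy, so it tells us nothing about relationships among taxa.
Only Aelodon, Dromilis, Microeus, Ophiina, and Therites show the derived state 'present' for book lungs, supporting them as a clade.
cranial crest: derived state 'present' in Microeus only — an autapomorphy, so it tells us nothing about relationships among taxa.
fruit dehiscent (derived state 'present') is shared by all ingroup taxa — unites the whole ingroup.
reduced hind limbs: derived state 'present' in Microeus and Therites only — synapomorphy for {Microeus, Therites}.
fused pelvic girdle: derived state 'present' in Dromilis, Microeus, Ophiina, and Therites only — synapomorphy for {Dromilis, Microeus, Ophiina, Therites}.
Most parsimonious ingroup topology: ((((Therites,Microeus),(Ophiina,Dromilis)),Aelodon),Microana).
Microana is sister to the clade containing all other ingroup taxa, so it is the earliest-diverging (most basal) ingroup lineage.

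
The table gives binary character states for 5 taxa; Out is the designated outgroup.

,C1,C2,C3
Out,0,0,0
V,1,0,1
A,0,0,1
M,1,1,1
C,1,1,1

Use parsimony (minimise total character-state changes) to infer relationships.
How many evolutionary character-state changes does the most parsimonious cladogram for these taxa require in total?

3

The outgroup has state '0' for every character, so '1' is the derived state throughout.
C1 (derived state '1') is shared by C, M, and V — a synapomorphy uniting that clade.
C2: derived state '1' in C and M only — synapomorphy for {C, M}.
C3 (derived state '1') is shared by all ingroup taxa — unites the whole ingroup.
Most parsimonious ingroup topology: ((V,(M,C)),A).
Changes per character on this tree: C1: 1; C2: 1; C3: 1.
Total = 3.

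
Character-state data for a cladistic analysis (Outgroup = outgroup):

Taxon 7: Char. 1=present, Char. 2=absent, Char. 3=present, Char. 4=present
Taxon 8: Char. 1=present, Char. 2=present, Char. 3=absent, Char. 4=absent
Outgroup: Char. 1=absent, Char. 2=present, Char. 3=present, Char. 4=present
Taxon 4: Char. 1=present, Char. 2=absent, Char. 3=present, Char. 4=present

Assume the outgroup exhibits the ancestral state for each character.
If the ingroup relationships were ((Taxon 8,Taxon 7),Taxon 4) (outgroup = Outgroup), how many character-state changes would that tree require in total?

Map each character onto ((Taxon 8,Taxon 7),Taxon 4) (rooted by Outgroup) and count the minimum state changes it requires (Fitch parsimony):
Char. 1: 1; Char. 2: 2; Char. 3: 1; Char. 4: 1.
Total tree length = 5.

5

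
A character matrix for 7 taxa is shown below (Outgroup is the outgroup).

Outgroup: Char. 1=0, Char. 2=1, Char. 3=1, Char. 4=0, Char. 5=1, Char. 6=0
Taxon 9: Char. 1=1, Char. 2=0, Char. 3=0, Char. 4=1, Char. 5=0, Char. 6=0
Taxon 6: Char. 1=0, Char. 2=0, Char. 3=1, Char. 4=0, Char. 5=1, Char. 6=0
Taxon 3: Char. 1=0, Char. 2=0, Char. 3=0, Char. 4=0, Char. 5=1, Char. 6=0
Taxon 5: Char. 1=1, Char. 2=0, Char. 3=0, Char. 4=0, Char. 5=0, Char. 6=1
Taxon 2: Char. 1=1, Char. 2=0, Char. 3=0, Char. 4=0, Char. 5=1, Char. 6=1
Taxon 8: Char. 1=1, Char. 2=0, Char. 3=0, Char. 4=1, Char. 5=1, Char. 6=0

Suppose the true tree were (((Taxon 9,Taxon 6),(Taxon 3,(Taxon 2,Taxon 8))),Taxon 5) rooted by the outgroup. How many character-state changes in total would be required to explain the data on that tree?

Map each character onto (((Taxon 9,Taxon 6),(Taxon 3,(Taxon 2,Taxon 8))),Taxon 5) (rooted by Outgroup) and count the minimum state changes it requires (Fitch parsimony):
Char. 1: 3; Char. 2: 1; Char. 3: 2; Char. 4: 2; Char. 5: 2; Char. 6: 2.
Total tree length = 12.

12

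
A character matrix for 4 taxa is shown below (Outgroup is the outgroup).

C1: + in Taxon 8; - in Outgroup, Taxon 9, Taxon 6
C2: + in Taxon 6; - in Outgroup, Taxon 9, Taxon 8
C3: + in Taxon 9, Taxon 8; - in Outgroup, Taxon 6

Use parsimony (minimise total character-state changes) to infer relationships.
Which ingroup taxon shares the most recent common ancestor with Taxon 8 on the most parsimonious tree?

Taxon 9

The outgroup has state '-' for every character, so '+' is the derived state throughout.
C1 (derived state '+') is unique to Taxon 8 (autapomorphy; uninformative for grouping).
C2 (derived state '+') is unique to Taxon 6 (autapomorphy; uninformative for grouping).
C3: derived state '+' in Taxon 8 and Taxon 9 only — synapomorphy for {Taxon 8, Taxon 9}.
Most parsimonious ingroup topology: ((Taxon 9,Taxon 8),Taxon 6).
Taxon 8 and Taxon 9 form a cherry on this tree, so they are sister taxa.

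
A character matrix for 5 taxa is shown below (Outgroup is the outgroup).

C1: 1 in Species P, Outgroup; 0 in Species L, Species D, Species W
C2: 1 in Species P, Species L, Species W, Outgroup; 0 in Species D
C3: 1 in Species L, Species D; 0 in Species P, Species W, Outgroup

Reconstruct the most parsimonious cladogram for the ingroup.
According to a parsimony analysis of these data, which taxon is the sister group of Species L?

Character polarity is set by the outgroup: the derived state is whichever differs from the outgroup's state, so for C1, C2 the derived state is '0', and for the remaining characters it is '1'.
Only Species D, Species L, and Species W show the derived state '0' for C1, supporting them as a clade.
C2: derived state '0' in Species D only — an autapomorphy, so it tells us nothing about relationships among taxa.
C3 (derived state '1') is shared by Species D and Species L — a synapomorphy uniting that clade.
Most parsimonious ingroup topology: (((Species D,Species L),Species W),Species P).
Species L and Species D form a cherry on this tree, so they are sister taxa.

Species D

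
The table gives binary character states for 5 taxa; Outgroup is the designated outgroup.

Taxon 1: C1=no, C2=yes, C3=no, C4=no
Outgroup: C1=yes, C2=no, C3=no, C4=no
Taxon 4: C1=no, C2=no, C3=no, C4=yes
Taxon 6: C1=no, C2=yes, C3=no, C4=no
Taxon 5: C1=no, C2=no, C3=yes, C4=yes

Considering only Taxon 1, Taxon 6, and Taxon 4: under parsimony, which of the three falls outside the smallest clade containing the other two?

Character polarity is set by the outgroup: the derived state is whichever differs from the outgroup's state, so for C1 the derived state is 'no', and for the remaining characters it is 'yes'.
C1 (derived state 'no') is shared by all ingroup taxa — unites the whole ingroup.
C2: derived state 'yes' in Taxon 1 and Taxon 6 only — synapomorphy for {Taxon 1, Taxon 6}.
C3: derived state 'yes' in Taxon 5 only — an autapomorphy, so it tells us nothing about relationships among taxa.
Only Taxon 4 and Taxon 5 show the derived state 'yes' for C4, supporting them as a clade.
Most parsimonious ingroup topology: ((Taxon 4,Taxon 5),(Taxon 6,Taxon 1)).
Taxon 1 and Taxon 6 share a more recent common ancestor with each other than either does with Taxon 4, so Taxon 4 is the least closely related of the three.

Taxon 4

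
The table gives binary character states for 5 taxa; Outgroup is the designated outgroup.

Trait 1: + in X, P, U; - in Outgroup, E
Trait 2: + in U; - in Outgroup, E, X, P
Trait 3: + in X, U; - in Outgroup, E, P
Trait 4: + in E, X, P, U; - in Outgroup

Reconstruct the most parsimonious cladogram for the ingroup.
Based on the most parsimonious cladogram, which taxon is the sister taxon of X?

The outgroup has state '-' for every character, so '+' is the derived state throughout.
Only P, U, and X show the derived state '+' for Trait 1, supporting them as a clade.
Trait 2: derived state '+' in U only — an autapomorphy, so it tells us nothing about relationships among taxa.
Trait 3 (derived state '+') is shared by U and X — a synapomorphy uniting that clade.
Trait 4 (derived state '+') is shared by all ingroup taxa — unites the whole ingroup.
Most parsimonious ingroup topology: (E,((X,U),P)).
X and U form a cherry on this tree, so they are sister taxa.

U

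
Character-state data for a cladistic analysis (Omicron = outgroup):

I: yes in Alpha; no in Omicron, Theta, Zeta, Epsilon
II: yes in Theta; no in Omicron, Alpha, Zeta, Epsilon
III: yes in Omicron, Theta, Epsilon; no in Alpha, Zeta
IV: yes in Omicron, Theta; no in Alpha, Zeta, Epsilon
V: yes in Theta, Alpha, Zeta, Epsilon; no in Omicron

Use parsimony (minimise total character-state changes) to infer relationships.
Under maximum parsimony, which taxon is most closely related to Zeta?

Character polarity is set by the outgroup: the derived state is whichever differs from the outgroup's state, so for III, IV the derived state is 'no', and for the remaining characters it is 'yes'.
I (derived state 'yes') is unique to Alpha (autapomorphy; uninformative for grouping).
II (derived state 'yes') is unique to Theta (autapomorphy; uninformative for grouping).
III: derived state 'no' in Alpha and Zeta only — synapomorphy for {Alpha, Zeta}.
IV: derived state 'no' in Alpha, Epsilon, and Zeta only — synapomorphy for {Alpha, Epsilon, Zeta}.
V (derived state 'yes') is shared by all ingroup taxa — unites the whole ingroup.
Most parsimonious ingroup topology: (Theta,((Alpha,Zeta),Epsilon)).
Zeta and Alpha form a cherry on this tree, so they are sister taxa.

Alpha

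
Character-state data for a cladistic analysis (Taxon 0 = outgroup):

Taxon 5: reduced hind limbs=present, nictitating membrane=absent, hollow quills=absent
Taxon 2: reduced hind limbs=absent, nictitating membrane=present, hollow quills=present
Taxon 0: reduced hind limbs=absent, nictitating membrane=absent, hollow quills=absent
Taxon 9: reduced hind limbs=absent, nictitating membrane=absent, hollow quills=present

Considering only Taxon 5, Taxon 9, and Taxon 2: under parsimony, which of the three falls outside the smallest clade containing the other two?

Taxon 5

The outgroup has state 'absent' for every character, so 'present' is the derived state throughout.
reduced hind limbs: derived state 'present' in Taxon 5 only — an autapomorphy, so it tells us nothing about relationships among taxa.
nictitating membrane (derived state 'present') is unique to Taxon 2 (autapomorphy; uninformative for grouping).
hollow quills: derived state 'present' in Taxon 2 and Taxon 9 only — synapomorphy for {Taxon 2, Taxon 9}.
Most parsimonious ingroup topology: ((Taxon 2,Taxon 9),Taxon 5).
Taxon 2 and Taxon 9 share a more recent common ancestor with each other than either does with Taxon 5, so Taxon 5 is the least closely related of the three.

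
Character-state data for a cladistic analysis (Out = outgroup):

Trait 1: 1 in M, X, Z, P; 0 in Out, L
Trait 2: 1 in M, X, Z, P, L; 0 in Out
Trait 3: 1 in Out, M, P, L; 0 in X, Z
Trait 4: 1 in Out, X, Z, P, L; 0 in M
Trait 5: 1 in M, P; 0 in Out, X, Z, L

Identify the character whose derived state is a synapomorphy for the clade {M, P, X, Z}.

Character polarity is set by the outgroup: the derived state is whichever differs from the outgroup's state, so for Trait 3, Trait 4 the derived state is '0', and for the remaining characters it is '1'.
Trait 1: derived state '1' in M, P, X, and Z only — synapomorphy for {M, P, X, Z}.
Trait 2 (derived state '1') is shared by all ingroup taxa — unites the whole ingroup.
Only X and Z show the derived state '0' for Trait 3, supporting them as a clade.
Trait 4: derived state '0' in M only — an autapomorphy, so it tells us nothing about relationships among taxa.
Only M and P show the derived state '1' for Trait 5, supporting them as a clade.
Most parsimonious ingroup topology: (((M,P),(X,Z)),L).
The clade {M, P, X, Z} is supported by Trait 1: its derived state '1' occurs in exactly those taxa and in no other taxon (including the outgroup).

Trait 1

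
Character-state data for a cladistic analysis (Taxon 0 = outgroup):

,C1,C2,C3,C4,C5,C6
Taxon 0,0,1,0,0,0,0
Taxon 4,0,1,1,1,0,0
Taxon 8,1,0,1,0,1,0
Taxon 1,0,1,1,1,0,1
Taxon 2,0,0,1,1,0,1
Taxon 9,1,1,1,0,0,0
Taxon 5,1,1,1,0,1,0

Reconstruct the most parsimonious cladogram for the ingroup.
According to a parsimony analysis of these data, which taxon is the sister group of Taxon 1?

Character polarity is set by the outgroup: the derived state is whichever differs from the outgroup's state, so for C2 the derived state is '0', and for the remaining characters it is '1'.
C1: derived state '1' in Taxon 5, Taxon 8, and Taxon 9 only — synapomorphy for {Taxon 5, Taxon 8, Taxon 9}.
C2 (state '0') occurs in Taxon 2 and Taxon 8 but conflicts with the nesting implied by the other characters — most parsimoniously interpreted as homoplasy.
All ingroup taxa share the derived state '1' for C3; it defines the ingroup but does not resolve relationships within it.
C4 (derived state '1') is shared by Taxon 1, Taxon 2, and Taxon 4 — a synapomorphy uniting that clade.
Only Taxon 5 and Taxon 8 show the derived state '1' for C5, supporting them as a clade.
Only Taxon 1 and Taxon 2 show the derived state '1' for C6, supporting them as a clade.
Most parsimonious ingroup topology: ((Taxon 4,(Taxon 1,Taxon 2)),((Taxon 8,Taxon 5),Taxon 9)).
Taxon 1 and Taxon 2 form a cherry on this tree, so they are sister taxa.

Taxon 2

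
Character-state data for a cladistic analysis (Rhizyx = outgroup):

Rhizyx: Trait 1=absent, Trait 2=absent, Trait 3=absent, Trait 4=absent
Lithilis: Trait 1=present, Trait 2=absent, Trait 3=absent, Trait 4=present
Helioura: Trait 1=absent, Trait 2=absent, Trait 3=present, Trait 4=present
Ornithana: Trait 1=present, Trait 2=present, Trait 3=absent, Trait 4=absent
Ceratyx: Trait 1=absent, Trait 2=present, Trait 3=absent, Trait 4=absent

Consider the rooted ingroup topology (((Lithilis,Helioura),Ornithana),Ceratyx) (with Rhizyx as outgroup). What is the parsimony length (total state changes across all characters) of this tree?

Map each character onto (((Lithilis,Helioura),Ornithana),Ceratyx) (rooted by Rhizyx) and count the minimum state changes it requires (Fitch parsimony):
Trait 1: 2; Trait 2: 2; Trait 3: 1; Trait 4: 1.
Total tree length = 6.

6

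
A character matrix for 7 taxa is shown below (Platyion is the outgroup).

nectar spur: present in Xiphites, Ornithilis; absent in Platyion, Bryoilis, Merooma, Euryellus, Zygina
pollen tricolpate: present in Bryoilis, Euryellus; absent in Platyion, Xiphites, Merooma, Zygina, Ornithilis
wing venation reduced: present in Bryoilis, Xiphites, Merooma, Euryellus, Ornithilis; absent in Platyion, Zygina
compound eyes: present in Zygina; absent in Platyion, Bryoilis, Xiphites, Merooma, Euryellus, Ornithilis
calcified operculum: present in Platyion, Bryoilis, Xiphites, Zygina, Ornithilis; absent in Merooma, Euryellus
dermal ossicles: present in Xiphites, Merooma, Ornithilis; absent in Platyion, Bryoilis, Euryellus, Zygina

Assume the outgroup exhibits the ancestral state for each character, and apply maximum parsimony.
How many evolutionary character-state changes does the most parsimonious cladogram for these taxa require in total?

Character polarity is set by the outgroup: the derived state is whichever differs from the outgroup's state, so for calcified operculum the derived state is 'absent', and for the remaining characters it is 'present'.
nectar spur (derived state 'present') is shared by Ornithilis and Xiphites — a synapomorphy uniting that clade.
Only Bryoilis and Euryellus show the derived state 'present' for pollen tricolpate, supporting them as a clade.
wing venation reduced (derived state 'present') is shared by Bryoilis, Euryellus, Merooma, Ornithilis, and Xiphites — a synapomorphy uniting that clade.
compound eyes (derived state 'present') is unique to Zygina (autapomorphy; uninformative for grouping).
calcified operculum (state 'absent') occurs in Euryellus and Merooma but conflicts with the nesting implied by the other characters — most parsimoniously interpreted as homoplasy.
dermal ossicles (derived state 'present') is shared by Merooma, Ornithilis, and Xiphites — a synapomorphy uniting that clade.
Most parsimonious ingroup topology: (((Bryoilis,Euryellus),((Xiphites,Ornithilis),Merooma)),Zygina).
Changes per character on this tree: nectar spur: 1; pollen tricolpate: 1; wing venation reduced: 1; compound eyes: 1; calcified operculum: 2; dermal ossicles: 1.
Total = 7.

7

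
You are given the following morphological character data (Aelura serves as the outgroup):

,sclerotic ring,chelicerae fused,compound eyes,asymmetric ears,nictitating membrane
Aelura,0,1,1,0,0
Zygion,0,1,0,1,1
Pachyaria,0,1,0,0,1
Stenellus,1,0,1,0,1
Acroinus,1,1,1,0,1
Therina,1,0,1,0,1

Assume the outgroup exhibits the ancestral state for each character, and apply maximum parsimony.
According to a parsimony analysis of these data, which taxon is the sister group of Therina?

Character polarity is set by the outgroup: the derived state is whichever differs from the outgroup's state, so for chelicerae fused, compound eyes the derived state is '0', and for the remaining characters it is '1'.
sclerotic ring (derived state '1') is shared by Acroinus, Stenellus, and Therina — a synapomorphy uniting that clade.
Only Stenellus and Therina show the derived state '0' for chelicerae fused, supporting them as a clade.
compound eyes: derived state '0' in Pachyaria and Zygion only — synapomorphy for {Pachyaria, Zygion}.
asymmetric ears (derived state '1') is unique to Zygion (autapomorphy; uninformative for grouping).
All ingroup taxa share the derived state '1' for nictitating membrane; it defines the ingroup but does not resolve relationships within it.
Most parsimonious ingroup topology: ((Zygion,Pachyaria),((Stenellus,Therina),Acroinus)).
Therina and Stenellus form a cherry on this tree, so they are sister taxa.

Stenellus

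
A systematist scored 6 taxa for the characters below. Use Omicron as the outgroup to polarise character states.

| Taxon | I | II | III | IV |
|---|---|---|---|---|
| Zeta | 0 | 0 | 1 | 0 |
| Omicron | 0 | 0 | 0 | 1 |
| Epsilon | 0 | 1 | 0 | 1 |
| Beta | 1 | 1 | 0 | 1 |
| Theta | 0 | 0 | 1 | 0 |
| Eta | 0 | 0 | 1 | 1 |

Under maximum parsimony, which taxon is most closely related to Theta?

Zeta

Character polarity is set by the outgroup: the derived state is whichever differs from the outgroup's state, so for IV the derived state is '0', and for the remaining characters it is '1'.
I: derived state '1' in Beta only — an autapomorphy, so it tells us nothing about relationships among taxa.
II: derived state '1' in Beta and Epsilon only — synapomorphy for {Beta, Epsilon}.
III: derived state '1' in Eta, Theta, and Zeta only — synapomorphy for {Eta, Theta, Zeta}.
Only Theta and Zeta show the derived state '0' for IV, supporting them as a clade.
Most parsimonious ingroup topology: ((Eta,(Zeta,Theta)),(Beta,Epsilon)).
Theta and Zeta form a cherry on this tree, so they are sister taxa.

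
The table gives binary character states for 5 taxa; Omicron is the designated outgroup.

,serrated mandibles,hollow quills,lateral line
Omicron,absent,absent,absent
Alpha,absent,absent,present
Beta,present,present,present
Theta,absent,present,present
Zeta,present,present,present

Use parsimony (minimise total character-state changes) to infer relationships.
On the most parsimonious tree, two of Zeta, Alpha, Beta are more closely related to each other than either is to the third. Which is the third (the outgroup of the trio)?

Alpha

The outgroup has state 'absent' for every character, so 'present' is the derived state throughout.
Only Beta and Zeta show the derived state 'present' for serrated mandibles, supporting them as a clade.
hollow quills: derived state 'present' in Beta, Theta, and Zeta only — synapomorphy for {Beta, Theta, Zeta}.
lateral line (derived state 'present') is shared by all ingroup taxa — unites the whole ingroup.
Most parsimonious ingroup topology: (Alpha,((Beta,Zeta),Theta)).
Zeta and Beta share a more recent common ancestor with each other than either does with Alpha, so Alpha is the least closely related of the three.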